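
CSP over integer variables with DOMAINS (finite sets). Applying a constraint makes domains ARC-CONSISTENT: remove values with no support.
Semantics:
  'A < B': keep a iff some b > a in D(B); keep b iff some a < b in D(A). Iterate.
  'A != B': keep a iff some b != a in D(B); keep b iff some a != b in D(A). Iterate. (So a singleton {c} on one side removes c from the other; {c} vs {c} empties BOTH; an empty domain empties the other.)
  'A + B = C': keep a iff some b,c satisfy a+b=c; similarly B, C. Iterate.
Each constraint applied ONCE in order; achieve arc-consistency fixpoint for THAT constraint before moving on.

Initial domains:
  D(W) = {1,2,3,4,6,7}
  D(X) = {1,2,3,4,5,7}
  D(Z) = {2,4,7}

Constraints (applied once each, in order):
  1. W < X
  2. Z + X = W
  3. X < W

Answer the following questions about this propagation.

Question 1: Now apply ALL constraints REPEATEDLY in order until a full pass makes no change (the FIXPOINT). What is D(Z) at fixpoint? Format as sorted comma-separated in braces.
pass 0 (initial): D(Z)={2,4,7}
pass 1: W {1,2,3,4,6,7}->{4,6}; X {1,2,3,4,5,7}->{2,4}; Z {2,4,7}->{2,4}
pass 2: W {4,6}->{}; X {2,4}->{}; Z {2,4}->{}
pass 3: no change
Fixpoint after 3 passes: D(Z) = {}

Answer: {}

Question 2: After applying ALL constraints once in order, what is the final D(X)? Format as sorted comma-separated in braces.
Answer: {2,4}

Derivation:
Constraint 1 (W < X) on D(W)={1,2,3,4,6,7} D(X)={1,2,3,4,5,7}: W {1,2,3,4,6,7}->{1,2,3,4,6}; X {1,2,3,4,5,7}->{2,3,4,5,7}
Constraint 2 (Z + X = W) on D(Z)={2,4,7} D(X)={2,3,4,5,7} D(W)={1,2,3,4,6}: Z {2,4,7}->{2,4}; X {2,3,4,5,7}->{2,4}; W {1,2,3,4,6}->{4,6}
Constraint 3 (X < W) on D(X)={2,4} D(W)={4,6}: no change
So after all 3 constraints: D(X) = {2,4}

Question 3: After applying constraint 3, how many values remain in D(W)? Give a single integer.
Answer: 2

Derivation:
Constraint 1 (W < X) on D(W)={1,2,3,4,6,7} D(X)={1,2,3,4,5,7}: W {1,2,3,4,6,7}->{1,2,3,4,6}; X {1,2,3,4,5,7}->{2,3,4,5,7}
Constraint 2 (Z + X = W) on D(Z)={2,4,7} D(X)={2,3,4,5,7} D(W)={1,2,3,4,6}: Z {2,4,7}->{2,4}; X {2,3,4,5,7}->{2,4}; W {1,2,3,4,6}->{4,6}
Constraint 3 (X < W) on D(X)={2,4} D(W)={4,6}: no change
So after constraint 3: D(W)={4,6}, size = 2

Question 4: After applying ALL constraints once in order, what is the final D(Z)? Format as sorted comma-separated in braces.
Answer: {2,4}

Derivation:
Constraint 1 (W < X) on D(W)={1,2,3,4,6,7} D(X)={1,2,3,4,5,7}: W {1,2,3,4,6,7}->{1,2,3,4,6}; X {1,2,3,4,5,7}->{2,3,4,5,7}
Constraint 2 (Z + X = W) on D(Z)={2,4,7} D(X)={2,3,4,5,7} D(W)={1,2,3,4,6}: Z {2,4,7}->{2,4}; X {2,3,4,5,7}->{2,4}; W {1,2,3,4,6}->{4,6}
Constraint 3 (X < W) on D(X)={2,4} D(W)={4,6}: no change
So after all 3 constraints: D(Z) = {2,4}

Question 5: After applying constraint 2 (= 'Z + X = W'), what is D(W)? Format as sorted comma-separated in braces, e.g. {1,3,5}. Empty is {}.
Constraint 1 (W < X) on D(W)={1,2,3,4,6,7} D(X)={1,2,3,4,5,7}: W {1,2,3,4,6,7}->{1,2,3,4,6}; X {1,2,3,4,5,7}->{2,3,4,5,7}
Constraint 2 (Z + X = W) on D(Z)={2,4,7} D(X)={2,3,4,5,7} D(W)={1,2,3,4,6}: Z {2,4,7}->{2,4}; X {2,3,4,5,7}->{2,4}; W {1,2,3,4,6}->{4,6}
So after constraint 2: D(W) = {4,6}

Answer: {4,6}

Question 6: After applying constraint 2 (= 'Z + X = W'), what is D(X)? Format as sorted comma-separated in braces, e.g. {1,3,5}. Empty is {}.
Answer: {2,4}

Derivation:
Constraint 1 (W < X) on D(W)={1,2,3,4,6,7} D(X)={1,2,3,4,5,7}: W {1,2,3,4,6,7}->{1,2,3,4,6}; X {1,2,3,4,5,7}->{2,3,4,5,7}
Constraint 2 (Z + X = W) on D(Z)={2,4,7} D(X)={2,3,4,5,7} D(W)={1,2,3,4,6}: Z {2,4,7}->{2,4}; X {2,3,4,5,7}->{2,4}; W {1,2,3,4,6}->{4,6}
So after constraint 2: D(X) = {2,4}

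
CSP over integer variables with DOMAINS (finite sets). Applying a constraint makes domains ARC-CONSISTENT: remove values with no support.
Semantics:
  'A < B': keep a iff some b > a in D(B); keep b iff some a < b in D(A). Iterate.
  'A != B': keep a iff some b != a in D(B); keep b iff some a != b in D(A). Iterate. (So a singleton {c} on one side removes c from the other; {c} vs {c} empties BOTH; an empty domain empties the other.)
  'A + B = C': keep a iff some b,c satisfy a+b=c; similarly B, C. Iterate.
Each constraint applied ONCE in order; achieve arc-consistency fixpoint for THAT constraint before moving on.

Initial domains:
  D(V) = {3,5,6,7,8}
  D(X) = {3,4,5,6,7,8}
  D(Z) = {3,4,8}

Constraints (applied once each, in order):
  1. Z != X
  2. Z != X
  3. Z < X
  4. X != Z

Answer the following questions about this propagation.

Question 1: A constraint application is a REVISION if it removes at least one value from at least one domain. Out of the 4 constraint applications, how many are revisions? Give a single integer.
Answer: 1

Derivation:
Constraint 1 (Z != X) on D(Z)={3,4,8} D(X)={3,4,5,6,7,8}: no change => not a revision
Constraint 2 (Z != X) on D(Z)={3,4,8} D(X)={3,4,5,6,7,8}: no change => not a revision
Constraint 3 (Z < X) on D(Z)={3,4,8} D(X)={3,4,5,6,7,8}: Z {3,4,8}->{3,4}; X {3,4,5,6,7,8}->{4,5,6,7,8} => REVISION
Constraint 4 (X != Z) on D(X)={4,5,6,7,8} D(Z)={3,4}: no change => not a revision
Total revisions = 1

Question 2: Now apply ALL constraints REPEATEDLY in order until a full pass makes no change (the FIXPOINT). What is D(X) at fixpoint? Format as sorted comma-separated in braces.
pass 0 (initial): D(X)={3,4,5,6,7,8}
pass 1: X {3,4,5,6,7,8}->{4,5,6,7,8}; Z {3,4,8}->{3,4}
pass 2: no change
Fixpoint after 2 passes: D(X) = {4,5,6,7,8}

Answer: {4,5,6,7,8}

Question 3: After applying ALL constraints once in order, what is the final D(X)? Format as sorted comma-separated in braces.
Answer: {4,5,6,7,8}

Derivation:
Constraint 1 (Z != X) on D(Z)={3,4,8} D(X)={3,4,5,6,7,8}: no change
Constraint 2 (Z != X) on D(Z)={3,4,8} D(X)={3,4,5,6,7,8}: no change
Constraint 3 (Z < X) on D(Z)={3,4,8} D(X)={3,4,5,6,7,8}: Z {3,4,8}->{3,4}; X {3,4,5,6,7,8}->{4,5,6,7,8}
Constraint 4 (X != Z) on D(X)={4,5,6,7,8} D(Z)={3,4}: no change
So after all 4 constraints: D(X) = {4,5,6,7,8}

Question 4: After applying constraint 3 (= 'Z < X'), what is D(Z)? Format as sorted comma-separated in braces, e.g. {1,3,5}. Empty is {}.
Answer: {3,4}

Derivation:
Constraint 1 (Z != X) on D(Z)={3,4,8} D(X)={3,4,5,6,7,8}: no change
Constraint 2 (Z != X) on D(Z)={3,4,8} D(X)={3,4,5,6,7,8}: no change
Constraint 3 (Z < X) on D(Z)={3,4,8} D(X)={3,4,5,6,7,8}: Z {3,4,8}->{3,4}; X {3,4,5,6,7,8}->{4,5,6,7,8}
So after constraint 3: D(Z) = {3,4}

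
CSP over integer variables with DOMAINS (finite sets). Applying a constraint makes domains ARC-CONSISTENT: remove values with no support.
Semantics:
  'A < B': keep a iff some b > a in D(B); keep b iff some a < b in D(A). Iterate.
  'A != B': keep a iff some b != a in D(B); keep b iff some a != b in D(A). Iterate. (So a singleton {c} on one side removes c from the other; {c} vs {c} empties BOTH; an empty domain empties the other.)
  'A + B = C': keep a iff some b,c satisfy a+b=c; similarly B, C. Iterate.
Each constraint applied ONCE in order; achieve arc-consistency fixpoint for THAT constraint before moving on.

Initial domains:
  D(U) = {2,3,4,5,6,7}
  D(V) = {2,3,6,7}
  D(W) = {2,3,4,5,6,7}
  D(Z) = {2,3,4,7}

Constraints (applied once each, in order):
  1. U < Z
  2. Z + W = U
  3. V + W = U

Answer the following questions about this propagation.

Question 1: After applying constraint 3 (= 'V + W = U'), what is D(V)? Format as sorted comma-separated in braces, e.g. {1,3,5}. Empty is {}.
Answer: {2,3}

Derivation:
Constraint 1 (U < Z) on D(U)={2,3,4,5,6,7} D(Z)={2,3,4,7}: U {2,3,4,5,6,7}->{2,3,4,5,6}; Z {2,3,4,7}->{3,4,7}
Constraint 2 (Z + W = U) on D(Z)={3,4,7} D(W)={2,3,4,5,6,7} D(U)={2,3,4,5,6}: Z {3,4,7}->{3,4}; W {2,3,4,5,6,7}->{2,3}; U {2,3,4,5,6}->{5,6}
Constraint 3 (V + W = U) on D(V)={2,3,6,7} D(W)={2,3} D(U)={5,6}: V {2,3,6,7}->{2,3}
So after constraint 3: D(V) = {2,3}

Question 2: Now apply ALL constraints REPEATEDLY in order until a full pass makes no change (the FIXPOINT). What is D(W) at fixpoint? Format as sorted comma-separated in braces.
pass 0 (initial): D(W)={2,3,4,5,6,7}
pass 1: U {2,3,4,5,6,7}->{5,6}; V {2,3,6,7}->{2,3}; W {2,3,4,5,6,7}->{2,3}; Z {2,3,4,7}->{3,4}
pass 2: U {5,6}->{}; V {2,3}->{}; W {2,3}->{}; Z {3,4}->{}
pass 3: no change
Fixpoint after 3 passes: D(W) = {}

Answer: {}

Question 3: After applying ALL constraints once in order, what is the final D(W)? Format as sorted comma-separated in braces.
Answer: {2,3}

Derivation:
Constraint 1 (U < Z) on D(U)={2,3,4,5,6,7} D(Z)={2,3,4,7}: U {2,3,4,5,6,7}->{2,3,4,5,6}; Z {2,3,4,7}->{3,4,7}
Constraint 2 (Z + W = U) on D(Z)={3,4,7} D(W)={2,3,4,5,6,7} D(U)={2,3,4,5,6}: Z {3,4,7}->{3,4}; W {2,3,4,5,6,7}->{2,3}; U {2,3,4,5,6}->{5,6}
Constraint 3 (V + W = U) on D(V)={2,3,6,7} D(W)={2,3} D(U)={5,6}: V {2,3,6,7}->{2,3}
So after all 3 constraints: D(W) = {2,3}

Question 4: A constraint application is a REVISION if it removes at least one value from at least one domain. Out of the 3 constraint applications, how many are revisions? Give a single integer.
Constraint 1 (U < Z) on D(U)={2,3,4,5,6,7} D(Z)={2,3,4,7}: U {2,3,4,5,6,7}->{2,3,4,5,6}; Z {2,3,4,7}->{3,4,7} => REVISION
Constraint 2 (Z + W = U) on D(Z)={3,4,7} D(W)={2,3,4,5,6,7} D(U)={2,3,4,5,6}: Z {3,4,7}->{3,4}; W {2,3,4,5,6,7}->{2,3}; U {2,3,4,5,6}->{5,6} => REVISION
Constraint 3 (V + W = U) on D(V)={2,3,6,7} D(W)={2,3} D(U)={5,6}: V {2,3,6,7}->{2,3} => REVISION
Total revisions = 3

Answer: 3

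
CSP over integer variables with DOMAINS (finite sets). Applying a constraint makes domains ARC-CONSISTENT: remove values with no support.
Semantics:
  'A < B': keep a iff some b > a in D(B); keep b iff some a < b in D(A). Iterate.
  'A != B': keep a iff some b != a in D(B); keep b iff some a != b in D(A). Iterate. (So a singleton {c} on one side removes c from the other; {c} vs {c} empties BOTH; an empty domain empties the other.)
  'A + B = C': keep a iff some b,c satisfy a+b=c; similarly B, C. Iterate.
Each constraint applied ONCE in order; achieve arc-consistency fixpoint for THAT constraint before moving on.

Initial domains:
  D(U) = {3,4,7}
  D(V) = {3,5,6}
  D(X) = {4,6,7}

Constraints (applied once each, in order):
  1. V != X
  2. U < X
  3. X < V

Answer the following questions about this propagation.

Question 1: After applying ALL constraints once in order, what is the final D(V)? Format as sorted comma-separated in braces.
Answer: {5,6}

Derivation:
Constraint 1 (V != X) on D(V)={3,5,6} D(X)={4,6,7}: no change
Constraint 2 (U < X) on D(U)={3,4,7} D(X)={4,6,7}: U {3,4,7}->{3,4}
Constraint 3 (X < V) on D(X)={4,6,7} D(V)={3,5,6}: X {4,6,7}->{4}; V {3,5,6}->{5,6}
So after all 3 constraints: D(V) = {5,6}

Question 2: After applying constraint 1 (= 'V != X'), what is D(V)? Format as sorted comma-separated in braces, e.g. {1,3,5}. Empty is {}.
Constraint 1 (V != X) on D(V)={3,5,6} D(X)={4,6,7}: no change
So after constraint 1: D(V) = {3,5,6}

Answer: {3,5,6}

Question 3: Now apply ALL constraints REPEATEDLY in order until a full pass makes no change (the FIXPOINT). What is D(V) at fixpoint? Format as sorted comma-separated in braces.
pass 0 (initial): D(V)={3,5,6}
pass 1: U {3,4,7}->{3,4}; V {3,5,6}->{5,6}; X {4,6,7}->{4}
pass 2: U {3,4}->{3}
pass 3: no change
Fixpoint after 3 passes: D(V) = {5,6}

Answer: {5,6}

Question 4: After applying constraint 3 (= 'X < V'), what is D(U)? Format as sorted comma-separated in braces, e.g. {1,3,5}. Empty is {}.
Answer: {3,4}

Derivation:
Constraint 1 (V != X) on D(V)={3,5,6} D(X)={4,6,7}: no change
Constraint 2 (U < X) on D(U)={3,4,7} D(X)={4,6,7}: U {3,4,7}->{3,4}
Constraint 3 (X < V) on D(X)={4,6,7} D(V)={3,5,6}: X {4,6,7}->{4}; V {3,5,6}->{5,6}
So after constraint 3: D(U) = {3,4}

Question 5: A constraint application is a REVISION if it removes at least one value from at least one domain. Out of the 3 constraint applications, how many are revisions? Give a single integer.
Constraint 1 (V != X) on D(V)={3,5,6} D(X)={4,6,7}: no change => not a revision
Constraint 2 (U < X) on D(U)={3,4,7} D(X)={4,6,7}: U {3,4,7}->{3,4} => REVISION
Constraint 3 (X < V) on D(X)={4,6,7} D(V)={3,5,6}: X {4,6,7}->{4}; V {3,5,6}->{5,6} => REVISION
Total revisions = 2

Answer: 2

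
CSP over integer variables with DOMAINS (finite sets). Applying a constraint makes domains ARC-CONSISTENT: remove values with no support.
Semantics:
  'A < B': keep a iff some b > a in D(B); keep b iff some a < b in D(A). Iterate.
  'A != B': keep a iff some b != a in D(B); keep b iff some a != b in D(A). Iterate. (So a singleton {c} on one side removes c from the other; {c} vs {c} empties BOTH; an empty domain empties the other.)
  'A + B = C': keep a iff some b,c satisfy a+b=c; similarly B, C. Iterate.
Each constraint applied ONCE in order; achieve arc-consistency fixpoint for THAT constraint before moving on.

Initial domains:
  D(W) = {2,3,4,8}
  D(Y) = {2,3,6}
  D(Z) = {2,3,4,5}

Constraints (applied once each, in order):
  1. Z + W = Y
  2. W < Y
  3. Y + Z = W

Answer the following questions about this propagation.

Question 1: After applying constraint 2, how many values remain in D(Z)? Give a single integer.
Constraint 1 (Z + W = Y) on D(Z)={2,3,4,5} D(W)={2,3,4,8} D(Y)={2,3,6}: Z {2,3,4,5}->{2,3,4}; W {2,3,4,8}->{2,3,4}; Y {2,3,6}->{6}
Constraint 2 (W < Y) on D(W)={2,3,4} D(Y)={6}: no change
So after constraint 2: D(Z)={2,3,4}, size = 3

Answer: 3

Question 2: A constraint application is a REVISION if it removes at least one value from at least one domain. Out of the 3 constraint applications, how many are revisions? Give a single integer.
Answer: 2

Derivation:
Constraint 1 (Z + W = Y) on D(Z)={2,3,4,5} D(W)={2,3,4,8} D(Y)={2,3,6}: Z {2,3,4,5}->{2,3,4}; W {2,3,4,8}->{2,3,4}; Y {2,3,6}->{6} => REVISION
Constraint 2 (W < Y) on D(W)={2,3,4} D(Y)={6}: no change => not a revision
Constraint 3 (Y + Z = W) on D(Y)={6} D(Z)={2,3,4} D(W)={2,3,4}: Y {6}->{}; Z {2,3,4}->{}; W {2,3,4}->{} => REVISION
Total revisions = 2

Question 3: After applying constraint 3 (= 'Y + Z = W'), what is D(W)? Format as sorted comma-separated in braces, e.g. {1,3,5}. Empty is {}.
Constraint 1 (Z + W = Y) on D(Z)={2,3,4,5} D(W)={2,3,4,8} D(Y)={2,3,6}: Z {2,3,4,5}->{2,3,4}; W {2,3,4,8}->{2,3,4}; Y {2,3,6}->{6}
Constraint 2 (W < Y) on D(W)={2,3,4} D(Y)={6}: no change
Constraint 3 (Y + Z = W) on D(Y)={6} D(Z)={2,3,4} D(W)={2,3,4}: Y {6}->{}; Z {2,3,4}->{}; W {2,3,4}->{}
So after constraint 3: D(W) = {}

Answer: {}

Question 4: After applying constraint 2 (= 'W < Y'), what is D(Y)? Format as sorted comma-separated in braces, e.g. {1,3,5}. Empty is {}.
Answer: {6}

Derivation:
Constraint 1 (Z + W = Y) on D(Z)={2,3,4,5} D(W)={2,3,4,8} D(Y)={2,3,6}: Z {2,3,4,5}->{2,3,4}; W {2,3,4,8}->{2,3,4}; Y {2,3,6}->{6}
Constraint 2 (W < Y) on D(W)={2,3,4} D(Y)={6}: no change
So after constraint 2: D(Y) = {6}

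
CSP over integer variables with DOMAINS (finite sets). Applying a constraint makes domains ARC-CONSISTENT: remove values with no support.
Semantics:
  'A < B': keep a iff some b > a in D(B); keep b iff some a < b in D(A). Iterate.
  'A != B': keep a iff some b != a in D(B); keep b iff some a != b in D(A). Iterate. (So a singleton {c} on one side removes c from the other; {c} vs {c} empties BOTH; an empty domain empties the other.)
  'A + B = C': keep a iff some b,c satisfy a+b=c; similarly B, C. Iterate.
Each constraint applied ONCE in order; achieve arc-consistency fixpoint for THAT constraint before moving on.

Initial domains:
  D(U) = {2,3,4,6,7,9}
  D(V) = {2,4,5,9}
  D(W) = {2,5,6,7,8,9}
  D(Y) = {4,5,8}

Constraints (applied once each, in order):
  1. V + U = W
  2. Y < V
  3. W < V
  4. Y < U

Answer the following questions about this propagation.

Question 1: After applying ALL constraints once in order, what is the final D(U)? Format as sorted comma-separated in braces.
Answer: {6,7}

Derivation:
Constraint 1 (V + U = W) on D(V)={2,4,5,9} D(U)={2,3,4,6,7,9} D(W)={2,5,6,7,8,9}: V {2,4,5,9}->{2,4,5}; U {2,3,4,6,7,9}->{2,3,4,6,7}; W {2,5,6,7,8,9}->{5,6,7,8,9}
Constraint 2 (Y < V) on D(Y)={4,5,8} D(V)={2,4,5}: Y {4,5,8}->{4}; V {2,4,5}->{5}
Constraint 3 (W < V) on D(W)={5,6,7,8,9} D(V)={5}: W {5,6,7,8,9}->{}; V {5}->{}
Constraint 4 (Y < U) on D(Y)={4} D(U)={2,3,4,6,7}: U {2,3,4,6,7}->{6,7}
So after all 4 constraints: D(U) = {6,7}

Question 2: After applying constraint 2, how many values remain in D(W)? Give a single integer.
Constraint 1 (V + U = W) on D(V)={2,4,5,9} D(U)={2,3,4,6,7,9} D(W)={2,5,6,7,8,9}: V {2,4,5,9}->{2,4,5}; U {2,3,4,6,7,9}->{2,3,4,6,7}; W {2,5,6,7,8,9}->{5,6,7,8,9}
Constraint 2 (Y < V) on D(Y)={4,5,8} D(V)={2,4,5}: Y {4,5,8}->{4}; V {2,4,5}->{5}
So after constraint 2: D(W)={5,6,7,8,9}, size = 5

Answer: 5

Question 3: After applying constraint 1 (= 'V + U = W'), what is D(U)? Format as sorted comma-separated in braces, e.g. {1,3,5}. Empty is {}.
Answer: {2,3,4,6,7}

Derivation:
Constraint 1 (V + U = W) on D(V)={2,4,5,9} D(U)={2,3,4,6,7,9} D(W)={2,5,6,7,8,9}: V {2,4,5,9}->{2,4,5}; U {2,3,4,6,7,9}->{2,3,4,6,7}; W {2,5,6,7,8,9}->{5,6,7,8,9}
So after constraint 1: D(U) = {2,3,4,6,7}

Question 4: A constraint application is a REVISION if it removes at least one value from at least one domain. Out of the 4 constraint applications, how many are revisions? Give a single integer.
Answer: 4

Derivation:
Constraint 1 (V + U = W) on D(V)={2,4,5,9} D(U)={2,3,4,6,7,9} D(W)={2,5,6,7,8,9}: V {2,4,5,9}->{2,4,5}; U {2,3,4,6,7,9}->{2,3,4,6,7}; W {2,5,6,7,8,9}->{5,6,7,8,9} => REVISION
Constraint 2 (Y < V) on D(Y)={4,5,8} D(V)={2,4,5}: Y {4,5,8}->{4}; V {2,4,5}->{5} => REVISION
Constraint 3 (W < V) on D(W)={5,6,7,8,9} D(V)={5}: W {5,6,7,8,9}->{}; V {5}->{} => REVISION
Constraint 4 (Y < U) on D(Y)={4} D(U)={2,3,4,6,7}: U {2,3,4,6,7}->{6,7} => REVISION
Total revisions = 4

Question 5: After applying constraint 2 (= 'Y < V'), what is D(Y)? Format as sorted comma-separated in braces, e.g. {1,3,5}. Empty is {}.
Answer: {4}

Derivation:
Constraint 1 (V + U = W) on D(V)={2,4,5,9} D(U)={2,3,4,6,7,9} D(W)={2,5,6,7,8,9}: V {2,4,5,9}->{2,4,5}; U {2,3,4,6,7,9}->{2,3,4,6,7}; W {2,5,6,7,8,9}->{5,6,7,8,9}
Constraint 2 (Y < V) on D(Y)={4,5,8} D(V)={2,4,5}: Y {4,5,8}->{4}; V {2,4,5}->{5}
So after constraint 2: D(Y) = {4}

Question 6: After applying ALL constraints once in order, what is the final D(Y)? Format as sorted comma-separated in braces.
Constraint 1 (V + U = W) on D(V)={2,4,5,9} D(U)={2,3,4,6,7,9} D(W)={2,5,6,7,8,9}: V {2,4,5,9}->{2,4,5}; U {2,3,4,6,7,9}->{2,3,4,6,7}; W {2,5,6,7,8,9}->{5,6,7,8,9}
Constraint 2 (Y < V) on D(Y)={4,5,8} D(V)={2,4,5}: Y {4,5,8}->{4}; V {2,4,5}->{5}
Constraint 3 (W < V) on D(W)={5,6,7,8,9} D(V)={5}: W {5,6,7,8,9}->{}; V {5}->{}
Constraint 4 (Y < U) on D(Y)={4} D(U)={2,3,4,6,7}: U {2,3,4,6,7}->{6,7}
So after all 4 constraints: D(Y) = {4}

Answer: {4}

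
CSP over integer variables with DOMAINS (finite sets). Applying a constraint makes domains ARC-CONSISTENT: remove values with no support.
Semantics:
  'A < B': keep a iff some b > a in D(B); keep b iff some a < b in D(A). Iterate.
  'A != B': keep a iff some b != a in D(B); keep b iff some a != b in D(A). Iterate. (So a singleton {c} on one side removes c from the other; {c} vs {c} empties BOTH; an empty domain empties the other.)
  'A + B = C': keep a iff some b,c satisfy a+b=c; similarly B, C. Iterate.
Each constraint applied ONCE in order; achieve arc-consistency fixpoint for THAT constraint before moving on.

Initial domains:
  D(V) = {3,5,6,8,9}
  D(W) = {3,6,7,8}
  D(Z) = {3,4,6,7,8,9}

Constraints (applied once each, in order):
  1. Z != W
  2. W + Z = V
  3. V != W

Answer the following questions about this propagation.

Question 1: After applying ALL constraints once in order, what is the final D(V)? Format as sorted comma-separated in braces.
Answer: {6,9}

Derivation:
Constraint 1 (Z != W) on D(Z)={3,4,6,7,8,9} D(W)={3,6,7,8}: no change
Constraint 2 (W + Z = V) on D(W)={3,6,7,8} D(Z)={3,4,6,7,8,9} D(V)={3,5,6,8,9}: W {3,6,7,8}->{3,6}; Z {3,4,6,7,8,9}->{3,6}; V {3,5,6,8,9}->{6,9}
Constraint 3 (V != W) on D(V)={6,9} D(W)={3,6}: no change
So after all 3 constraints: D(V) = {6,9}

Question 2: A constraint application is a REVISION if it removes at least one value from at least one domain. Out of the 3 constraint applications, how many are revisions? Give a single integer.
Answer: 1

Derivation:
Constraint 1 (Z != W) on D(Z)={3,4,6,7,8,9} D(W)={3,6,7,8}: no change => not a revision
Constraint 2 (W + Z = V) on D(W)={3,6,7,8} D(Z)={3,4,6,7,8,9} D(V)={3,5,6,8,9}: W {3,6,7,8}->{3,6}; Z {3,4,6,7,8,9}->{3,6}; V {3,5,6,8,9}->{6,9} => REVISION
Constraint 3 (V != W) on D(V)={6,9} D(W)={3,6}: no change => not a revision
Total revisions = 1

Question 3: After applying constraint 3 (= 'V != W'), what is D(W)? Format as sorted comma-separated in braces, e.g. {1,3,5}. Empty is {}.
Constraint 1 (Z != W) on D(Z)={3,4,6,7,8,9} D(W)={3,6,7,8}: no change
Constraint 2 (W + Z = V) on D(W)={3,6,7,8} D(Z)={3,4,6,7,8,9} D(V)={3,5,6,8,9}: W {3,6,7,8}->{3,6}; Z {3,4,6,7,8,9}->{3,6}; V {3,5,6,8,9}->{6,9}
Constraint 3 (V != W) on D(V)={6,9} D(W)={3,6}: no change
So after constraint 3: D(W) = {3,6}

Answer: {3,6}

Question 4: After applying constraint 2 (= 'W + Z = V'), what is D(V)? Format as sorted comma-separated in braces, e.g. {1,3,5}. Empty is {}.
Answer: {6,9}

Derivation:
Constraint 1 (Z != W) on D(Z)={3,4,6,7,8,9} D(W)={3,6,7,8}: no change
Constraint 2 (W + Z = V) on D(W)={3,6,7,8} D(Z)={3,4,6,7,8,9} D(V)={3,5,6,8,9}: W {3,6,7,8}->{3,6}; Z {3,4,6,7,8,9}->{3,6}; V {3,5,6,8,9}->{6,9}
So after constraint 2: D(V) = {6,9}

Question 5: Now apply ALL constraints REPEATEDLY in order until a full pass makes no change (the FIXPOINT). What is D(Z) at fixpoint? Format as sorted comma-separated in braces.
Answer: {3,6}

Derivation:
pass 0 (initial): D(Z)={3,4,6,7,8,9}
pass 1: V {3,5,6,8,9}->{6,9}; W {3,6,7,8}->{3,6}; Z {3,4,6,7,8,9}->{3,6}
pass 2: no change
Fixpoint after 2 passes: D(Z) = {3,6}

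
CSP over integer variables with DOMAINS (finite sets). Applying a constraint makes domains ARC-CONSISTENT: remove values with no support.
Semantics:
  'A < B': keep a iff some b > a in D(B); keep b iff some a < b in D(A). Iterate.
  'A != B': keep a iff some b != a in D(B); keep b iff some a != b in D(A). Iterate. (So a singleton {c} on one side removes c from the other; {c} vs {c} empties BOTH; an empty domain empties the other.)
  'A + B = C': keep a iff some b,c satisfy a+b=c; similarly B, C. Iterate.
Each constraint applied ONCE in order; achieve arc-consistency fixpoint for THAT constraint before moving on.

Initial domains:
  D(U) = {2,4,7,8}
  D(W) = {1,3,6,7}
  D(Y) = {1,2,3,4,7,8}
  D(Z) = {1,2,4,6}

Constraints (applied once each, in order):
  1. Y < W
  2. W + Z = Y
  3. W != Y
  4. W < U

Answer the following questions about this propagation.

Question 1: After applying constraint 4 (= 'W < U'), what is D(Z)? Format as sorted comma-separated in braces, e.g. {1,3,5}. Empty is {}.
Constraint 1 (Y < W) on D(Y)={1,2,3,4,7,8} D(W)={1,3,6,7}: Y {1,2,3,4,7,8}->{1,2,3,4}; W {1,3,6,7}->{3,6,7}
Constraint 2 (W + Z = Y) on D(W)={3,6,7} D(Z)={1,2,4,6} D(Y)={1,2,3,4}: W {3,6,7}->{3}; Z {1,2,4,6}->{1}; Y {1,2,3,4}->{4}
Constraint 3 (W != Y) on D(W)={3} D(Y)={4}: no change
Constraint 4 (W < U) on D(W)={3} D(U)={2,4,7,8}: U {2,4,7,8}->{4,7,8}
So after constraint 4: D(Z) = {1}

Answer: {1}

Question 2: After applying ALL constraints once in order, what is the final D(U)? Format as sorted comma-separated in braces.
Answer: {4,7,8}

Derivation:
Constraint 1 (Y < W) on D(Y)={1,2,3,4,7,8} D(W)={1,3,6,7}: Y {1,2,3,4,7,8}->{1,2,3,4}; W {1,3,6,7}->{3,6,7}
Constraint 2 (W + Z = Y) on D(W)={3,6,7} D(Z)={1,2,4,6} D(Y)={1,2,3,4}: W {3,6,7}->{3}; Z {1,2,4,6}->{1}; Y {1,2,3,4}->{4}
Constraint 3 (W != Y) on D(W)={3} D(Y)={4}: no change
Constraint 4 (W < U) on D(W)={3} D(U)={2,4,7,8}: U {2,4,7,8}->{4,7,8}
So after all 4 constraints: D(U) = {4,7,8}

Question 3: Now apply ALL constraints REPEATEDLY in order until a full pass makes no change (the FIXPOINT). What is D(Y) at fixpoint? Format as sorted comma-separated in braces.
Answer: {}

Derivation:
pass 0 (initial): D(Y)={1,2,3,4,7,8}
pass 1: U {2,4,7,8}->{4,7,8}; W {1,3,6,7}->{3}; Y {1,2,3,4,7,8}->{4}; Z {1,2,4,6}->{1}
pass 2: U {4,7,8}->{}; W {3}->{}; Y {4}->{}; Z {1}->{}
pass 3: no change
Fixpoint after 3 passes: D(Y) = {}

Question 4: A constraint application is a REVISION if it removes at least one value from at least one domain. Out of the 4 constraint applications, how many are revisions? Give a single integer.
Constraint 1 (Y < W) on D(Y)={1,2,3,4,7,8} D(W)={1,3,6,7}: Y {1,2,3,4,7,8}->{1,2,3,4}; W {1,3,6,7}->{3,6,7} => REVISION
Constraint 2 (W + Z = Y) on D(W)={3,6,7} D(Z)={1,2,4,6} D(Y)={1,2,3,4}: W {3,6,7}->{3}; Z {1,2,4,6}->{1}; Y {1,2,3,4}->{4} => REVISION
Constraint 3 (W != Y) on D(W)={3} D(Y)={4}: no change => not a revision
Constraint 4 (W < U) on D(W)={3} D(U)={2,4,7,8}: U {2,4,7,8}->{4,7,8} => REVISION
Total revisions = 3

Answer: 3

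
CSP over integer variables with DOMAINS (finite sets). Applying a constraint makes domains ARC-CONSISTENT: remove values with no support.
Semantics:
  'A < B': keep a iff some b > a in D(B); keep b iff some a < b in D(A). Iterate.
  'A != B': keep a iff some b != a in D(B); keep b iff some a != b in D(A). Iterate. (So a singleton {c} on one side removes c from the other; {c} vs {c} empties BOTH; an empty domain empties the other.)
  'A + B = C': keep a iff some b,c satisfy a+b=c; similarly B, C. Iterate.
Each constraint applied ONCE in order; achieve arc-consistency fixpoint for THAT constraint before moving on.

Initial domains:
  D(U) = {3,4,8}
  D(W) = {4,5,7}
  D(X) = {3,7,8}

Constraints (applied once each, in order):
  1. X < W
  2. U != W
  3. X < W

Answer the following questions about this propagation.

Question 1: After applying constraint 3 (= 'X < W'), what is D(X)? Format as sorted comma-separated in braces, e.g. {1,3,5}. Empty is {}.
Answer: {3}

Derivation:
Constraint 1 (X < W) on D(X)={3,7,8} D(W)={4,5,7}: X {3,7,8}->{3}
Constraint 2 (U != W) on D(U)={3,4,8} D(W)={4,5,7}: no change
Constraint 3 (X < W) on D(X)={3} D(W)={4,5,7}: no change
So after constraint 3: D(X) = {3}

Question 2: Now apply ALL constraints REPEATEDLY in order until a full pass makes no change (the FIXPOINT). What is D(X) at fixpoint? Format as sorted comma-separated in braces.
Answer: {3}

Derivation:
pass 0 (initial): D(X)={3,7,8}
pass 1: X {3,7,8}->{3}
pass 2: no change
Fixpoint after 2 passes: D(X) = {3}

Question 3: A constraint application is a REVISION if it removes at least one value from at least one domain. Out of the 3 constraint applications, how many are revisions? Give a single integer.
Constraint 1 (X < W) on D(X)={3,7,8} D(W)={4,5,7}: X {3,7,8}->{3} => REVISION
Constraint 2 (U != W) on D(U)={3,4,8} D(W)={4,5,7}: no change => not a revision
Constraint 3 (X < W) on D(X)={3} D(W)={4,5,7}: no change => not a revision
Total revisions = 1

Answer: 1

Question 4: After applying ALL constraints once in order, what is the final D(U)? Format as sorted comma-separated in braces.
Answer: {3,4,8}

Derivation:
Constraint 1 (X < W) on D(X)={3,7,8} D(W)={4,5,7}: X {3,7,8}->{3}
Constraint 2 (U != W) on D(U)={3,4,8} D(W)={4,5,7}: no change
Constraint 3 (X < W) on D(X)={3} D(W)={4,5,7}: no change
So after all 3 constraints: D(U) = {3,4,8}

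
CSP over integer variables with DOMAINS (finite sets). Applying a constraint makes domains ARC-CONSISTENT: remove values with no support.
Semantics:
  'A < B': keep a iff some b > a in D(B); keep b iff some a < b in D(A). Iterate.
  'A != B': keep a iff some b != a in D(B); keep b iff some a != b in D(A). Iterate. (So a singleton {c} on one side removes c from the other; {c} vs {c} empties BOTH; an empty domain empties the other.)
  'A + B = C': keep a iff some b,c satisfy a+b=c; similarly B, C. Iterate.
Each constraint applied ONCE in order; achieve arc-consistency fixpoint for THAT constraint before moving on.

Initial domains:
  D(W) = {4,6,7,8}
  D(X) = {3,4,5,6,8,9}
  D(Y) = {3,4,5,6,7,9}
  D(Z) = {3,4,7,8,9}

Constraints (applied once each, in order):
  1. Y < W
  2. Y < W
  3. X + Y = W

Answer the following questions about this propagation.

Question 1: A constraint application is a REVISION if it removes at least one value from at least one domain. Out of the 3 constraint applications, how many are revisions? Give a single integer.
Answer: 2

Derivation:
Constraint 1 (Y < W) on D(Y)={3,4,5,6,7,9} D(W)={4,6,7,8}: Y {3,4,5,6,7,9}->{3,4,5,6,7} => REVISION
Constraint 2 (Y < W) on D(Y)={3,4,5,6,7} D(W)={4,6,7,8}: no change => not a revision
Constraint 3 (X + Y = W) on D(X)={3,4,5,6,8,9} D(Y)={3,4,5,6,7} D(W)={4,6,7,8}: X {3,4,5,6,8,9}->{3,4,5}; Y {3,4,5,6,7}->{3,4,5}; W {4,6,7,8}->{6,7,8} => REVISION
Total revisions = 2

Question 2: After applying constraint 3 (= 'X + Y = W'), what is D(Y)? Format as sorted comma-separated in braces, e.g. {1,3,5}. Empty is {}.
Answer: {3,4,5}

Derivation:
Constraint 1 (Y < W) on D(Y)={3,4,5,6,7,9} D(W)={4,6,7,8}: Y {3,4,5,6,7,9}->{3,4,5,6,7}
Constraint 2 (Y < W) on D(Y)={3,4,5,6,7} D(W)={4,6,7,8}: no change
Constraint 3 (X + Y = W) on D(X)={3,4,5,6,8,9} D(Y)={3,4,5,6,7} D(W)={4,6,7,8}: X {3,4,5,6,8,9}->{3,4,5}; Y {3,4,5,6,7}->{3,4,5}; W {4,6,7,8}->{6,7,8}
So after constraint 3: D(Y) = {3,4,5}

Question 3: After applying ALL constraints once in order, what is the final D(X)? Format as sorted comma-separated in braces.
Answer: {3,4,5}

Derivation:
Constraint 1 (Y < W) on D(Y)={3,4,5,6,7,9} D(W)={4,6,7,8}: Y {3,4,5,6,7,9}->{3,4,5,6,7}
Constraint 2 (Y < W) on D(Y)={3,4,5,6,7} D(W)={4,6,7,8}: no change
Constraint 3 (X + Y = W) on D(X)={3,4,5,6,8,9} D(Y)={3,4,5,6,7} D(W)={4,6,7,8}: X {3,4,5,6,8,9}->{3,4,5}; Y {3,4,5,6,7}->{3,4,5}; W {4,6,7,8}->{6,7,8}
So after all 3 constraints: D(X) = {3,4,5}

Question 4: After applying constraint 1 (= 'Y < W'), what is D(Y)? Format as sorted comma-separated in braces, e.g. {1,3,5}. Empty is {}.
Answer: {3,4,5,6,7}

Derivation:
Constraint 1 (Y < W) on D(Y)={3,4,5,6,7,9} D(W)={4,6,7,8}: Y {3,4,5,6,7,9}->{3,4,5,6,7}
So after constraint 1: D(Y) = {3,4,5,6,7}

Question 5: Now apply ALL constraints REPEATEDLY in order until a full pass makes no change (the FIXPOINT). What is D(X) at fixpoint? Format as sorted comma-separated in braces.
Answer: {3,4,5}

Derivation:
pass 0 (initial): D(X)={3,4,5,6,8,9}
pass 1: W {4,6,7,8}->{6,7,8}; X {3,4,5,6,8,9}->{3,4,5}; Y {3,4,5,6,7,9}->{3,4,5}
pass 2: no change
Fixpoint after 2 passes: D(X) = {3,4,5}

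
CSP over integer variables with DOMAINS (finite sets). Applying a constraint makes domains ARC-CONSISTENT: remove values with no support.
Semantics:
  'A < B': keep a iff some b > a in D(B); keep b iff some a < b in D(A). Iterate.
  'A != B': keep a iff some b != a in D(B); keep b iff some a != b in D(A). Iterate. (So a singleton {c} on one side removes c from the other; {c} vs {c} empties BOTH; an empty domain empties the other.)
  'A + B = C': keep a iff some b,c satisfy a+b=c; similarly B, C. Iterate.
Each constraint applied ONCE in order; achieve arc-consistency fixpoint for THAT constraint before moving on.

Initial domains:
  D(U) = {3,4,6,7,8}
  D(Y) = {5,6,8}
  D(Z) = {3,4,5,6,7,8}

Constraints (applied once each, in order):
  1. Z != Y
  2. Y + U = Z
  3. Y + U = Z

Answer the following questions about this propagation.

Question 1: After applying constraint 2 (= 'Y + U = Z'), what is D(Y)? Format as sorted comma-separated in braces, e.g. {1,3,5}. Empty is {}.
Answer: {5}

Derivation:
Constraint 1 (Z != Y) on D(Z)={3,4,5,6,7,8} D(Y)={5,6,8}: no change
Constraint 2 (Y + U = Z) on D(Y)={5,6,8} D(U)={3,4,6,7,8} D(Z)={3,4,5,6,7,8}: Y {5,6,8}->{5}; U {3,4,6,7,8}->{3}; Z {3,4,5,6,7,8}->{8}
So after constraint 2: D(Y) = {5}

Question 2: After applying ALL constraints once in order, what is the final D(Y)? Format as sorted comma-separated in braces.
Constraint 1 (Z != Y) on D(Z)={3,4,5,6,7,8} D(Y)={5,6,8}: no change
Constraint 2 (Y + U = Z) on D(Y)={5,6,8} D(U)={3,4,6,7,8} D(Z)={3,4,5,6,7,8}: Y {5,6,8}->{5}; U {3,4,6,7,8}->{3}; Z {3,4,5,6,7,8}->{8}
Constraint 3 (Y + U = Z) on D(Y)={5} D(U)={3} D(Z)={8}: no change
So after all 3 constraints: D(Y) = {5}

Answer: {5}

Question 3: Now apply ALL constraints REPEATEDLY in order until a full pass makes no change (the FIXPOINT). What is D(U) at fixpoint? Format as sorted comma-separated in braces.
pass 0 (initial): D(U)={3,4,6,7,8}
pass 1: U {3,4,6,7,8}->{3}; Y {5,6,8}->{5}; Z {3,4,5,6,7,8}->{8}
pass 2: no change
Fixpoint after 2 passes: D(U) = {3}

Answer: {3}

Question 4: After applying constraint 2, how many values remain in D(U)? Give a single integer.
Constraint 1 (Z != Y) on D(Z)={3,4,5,6,7,8} D(Y)={5,6,8}: no change
Constraint 2 (Y + U = Z) on D(Y)={5,6,8} D(U)={3,4,6,7,8} D(Z)={3,4,5,6,7,8}: Y {5,6,8}->{5}; U {3,4,6,7,8}->{3}; Z {3,4,5,6,7,8}->{8}
So after constraint 2: D(U)={3}, size = 1

Answer: 1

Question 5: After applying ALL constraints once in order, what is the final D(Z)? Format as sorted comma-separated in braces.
Answer: {8}

Derivation:
Constraint 1 (Z != Y) on D(Z)={3,4,5,6,7,8} D(Y)={5,6,8}: no change
Constraint 2 (Y + U = Z) on D(Y)={5,6,8} D(U)={3,4,6,7,8} D(Z)={3,4,5,6,7,8}: Y {5,6,8}->{5}; U {3,4,6,7,8}->{3}; Z {3,4,5,6,7,8}->{8}
Constraint 3 (Y + U = Z) on D(Y)={5} D(U)={3} D(Z)={8}: no change
So after all 3 constraints: D(Z) = {8}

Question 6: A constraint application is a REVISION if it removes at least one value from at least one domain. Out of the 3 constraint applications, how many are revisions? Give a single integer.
Answer: 1

Derivation:
Constraint 1 (Z != Y) on D(Z)={3,4,5,6,7,8} D(Y)={5,6,8}: no change => not a revision
Constraint 2 (Y + U = Z) on D(Y)={5,6,8} D(U)={3,4,6,7,8} D(Z)={3,4,5,6,7,8}: Y {5,6,8}->{5}; U {3,4,6,7,8}->{3}; Z {3,4,5,6,7,8}->{8} => REVISION
Constraint 3 (Y + U = Z) on D(Y)={5} D(U)={3} D(Z)={8}: no change => not a revision
Total revisions = 1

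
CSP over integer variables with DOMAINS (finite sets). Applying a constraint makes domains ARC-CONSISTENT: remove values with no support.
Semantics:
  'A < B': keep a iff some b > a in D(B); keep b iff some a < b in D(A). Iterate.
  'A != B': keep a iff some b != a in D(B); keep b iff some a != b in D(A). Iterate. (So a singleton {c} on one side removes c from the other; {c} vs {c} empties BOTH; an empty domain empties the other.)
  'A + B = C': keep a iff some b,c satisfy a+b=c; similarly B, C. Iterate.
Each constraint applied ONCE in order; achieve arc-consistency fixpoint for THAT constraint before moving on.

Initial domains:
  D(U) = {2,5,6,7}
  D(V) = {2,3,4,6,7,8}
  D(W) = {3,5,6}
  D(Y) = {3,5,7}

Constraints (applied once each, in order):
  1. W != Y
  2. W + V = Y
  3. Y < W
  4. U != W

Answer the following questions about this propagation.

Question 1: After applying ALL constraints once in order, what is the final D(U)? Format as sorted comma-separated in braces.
Answer: {}

Derivation:
Constraint 1 (W != Y) on D(W)={3,5,6} D(Y)={3,5,7}: no change
Constraint 2 (W + V = Y) on D(W)={3,5,6} D(V)={2,3,4,6,7,8} D(Y)={3,5,7}: W {3,5,6}->{3,5}; V {2,3,4,6,7,8}->{2,4}; Y {3,5,7}->{5,7}
Constraint 3 (Y < W) on D(Y)={5,7} D(W)={3,5}: Y {5,7}->{}; W {3,5}->{}
Constraint 4 (U != W) on D(U)={2,5,6,7} D(W)={}: U {2,5,6,7}->{}
So after all 4 constraints: D(U) = {}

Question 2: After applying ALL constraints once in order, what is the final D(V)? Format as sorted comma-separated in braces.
Answer: {2,4}

Derivation:
Constraint 1 (W != Y) on D(W)={3,5,6} D(Y)={3,5,7}: no change
Constraint 2 (W + V = Y) on D(W)={3,5,6} D(V)={2,3,4,6,7,8} D(Y)={3,5,7}: W {3,5,6}->{3,5}; V {2,3,4,6,7,8}->{2,4}; Y {3,5,7}->{5,7}
Constraint 3 (Y < W) on D(Y)={5,7} D(W)={3,5}: Y {5,7}->{}; W {3,5}->{}
Constraint 4 (U != W) on D(U)={2,5,6,7} D(W)={}: U {2,5,6,7}->{}
So after all 4 constraints: D(V) = {2,4}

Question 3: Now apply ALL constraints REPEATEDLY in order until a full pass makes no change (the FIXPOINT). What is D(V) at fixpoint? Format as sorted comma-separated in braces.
pass 0 (initial): D(V)={2,3,4,6,7,8}
pass 1: U {2,5,6,7}->{}; V {2,3,4,6,7,8}->{2,4}; W {3,5,6}->{}; Y {3,5,7}->{}
pass 2: V {2,4}->{}
pass 3: no change
Fixpoint after 3 passes: D(V) = {}

Answer: {}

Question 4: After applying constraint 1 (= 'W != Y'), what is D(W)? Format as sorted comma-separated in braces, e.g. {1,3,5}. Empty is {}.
Answer: {3,5,6}

Derivation:
Constraint 1 (W != Y) on D(W)={3,5,6} D(Y)={3,5,7}: no change
So after constraint 1: D(W) = {3,5,6}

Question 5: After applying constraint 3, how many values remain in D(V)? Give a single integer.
Answer: 2

Derivation:
Constraint 1 (W != Y) on D(W)={3,5,6} D(Y)={3,5,7}: no change
Constraint 2 (W + V = Y) on D(W)={3,5,6} D(V)={2,3,4,6,7,8} D(Y)={3,5,7}: W {3,5,6}->{3,5}; V {2,3,4,6,7,8}->{2,4}; Y {3,5,7}->{5,7}
Constraint 3 (Y < W) on D(Y)={5,7} D(W)={3,5}: Y {5,7}->{}; W {3,5}->{}
So after constraint 3: D(V)={2,4}, size = 2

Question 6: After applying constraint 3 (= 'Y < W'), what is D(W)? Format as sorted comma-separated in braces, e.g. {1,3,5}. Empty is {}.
Answer: {}

Derivation:
Constraint 1 (W != Y) on D(W)={3,5,6} D(Y)={3,5,7}: no change
Constraint 2 (W + V = Y) on D(W)={3,5,6} D(V)={2,3,4,6,7,8} D(Y)={3,5,7}: W {3,5,6}->{3,5}; V {2,3,4,6,7,8}->{2,4}; Y {3,5,7}->{5,7}
Constraint 3 (Y < W) on D(Y)={5,7} D(W)={3,5}: Y {5,7}->{}; W {3,5}->{}
So after constraint 3: D(W) = {}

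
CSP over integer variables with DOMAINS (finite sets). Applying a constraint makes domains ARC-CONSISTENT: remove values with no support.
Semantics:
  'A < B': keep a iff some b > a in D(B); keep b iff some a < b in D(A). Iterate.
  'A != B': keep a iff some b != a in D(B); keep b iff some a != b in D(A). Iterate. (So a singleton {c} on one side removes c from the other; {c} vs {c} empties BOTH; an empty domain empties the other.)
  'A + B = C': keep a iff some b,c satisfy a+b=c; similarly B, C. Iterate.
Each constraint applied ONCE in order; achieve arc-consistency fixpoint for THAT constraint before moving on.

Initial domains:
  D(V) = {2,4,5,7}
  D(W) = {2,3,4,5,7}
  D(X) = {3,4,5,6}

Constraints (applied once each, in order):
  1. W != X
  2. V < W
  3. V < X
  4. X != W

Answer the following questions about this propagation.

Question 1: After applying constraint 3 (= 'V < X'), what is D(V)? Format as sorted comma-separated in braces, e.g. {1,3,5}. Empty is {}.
Answer: {2,4,5}

Derivation:
Constraint 1 (W != X) on D(W)={2,3,4,5,7} D(X)={3,4,5,6}: no change
Constraint 2 (V < W) on D(V)={2,4,5,7} D(W)={2,3,4,5,7}: V {2,4,5,7}->{2,4,5}; W {2,3,4,5,7}->{3,4,5,7}
Constraint 3 (V < X) on D(V)={2,4,5} D(X)={3,4,5,6}: no change
So after constraint 3: D(V) = {2,4,5}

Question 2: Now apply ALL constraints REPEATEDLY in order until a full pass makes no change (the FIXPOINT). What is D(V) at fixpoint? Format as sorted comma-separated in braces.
pass 0 (initial): D(V)={2,4,5,7}
pass 1: V {2,4,5,7}->{2,4,5}; W {2,3,4,5,7}->{3,4,5,7}
pass 2: no change
Fixpoint after 2 passes: D(V) = {2,4,5}

Answer: {2,4,5}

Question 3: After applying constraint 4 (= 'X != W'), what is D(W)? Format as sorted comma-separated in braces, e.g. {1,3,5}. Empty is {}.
Constraint 1 (W != X) on D(W)={2,3,4,5,7} D(X)={3,4,5,6}: no change
Constraint 2 (V < W) on D(V)={2,4,5,7} D(W)={2,3,4,5,7}: V {2,4,5,7}->{2,4,5}; W {2,3,4,5,7}->{3,4,5,7}
Constraint 3 (V < X) on D(V)={2,4,5} D(X)={3,4,5,6}: no change
Constraint 4 (X != W) on D(X)={3,4,5,6} D(W)={3,4,5,7}: no change
So after constraint 4: D(W) = {3,4,5,7}

Answer: {3,4,5,7}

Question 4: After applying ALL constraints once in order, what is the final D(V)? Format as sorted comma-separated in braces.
Constraint 1 (W != X) on D(W)={2,3,4,5,7} D(X)={3,4,5,6}: no change
Constraint 2 (V < W) on D(V)={2,4,5,7} D(W)={2,3,4,5,7}: V {2,4,5,7}->{2,4,5}; W {2,3,4,5,7}->{3,4,5,7}
Constraint 3 (V < X) on D(V)={2,4,5} D(X)={3,4,5,6}: no change
Constraint 4 (X != W) on D(X)={3,4,5,6} D(W)={3,4,5,7}: no change
So after all 4 constraints: D(V) = {2,4,5}

Answer: {2,4,5}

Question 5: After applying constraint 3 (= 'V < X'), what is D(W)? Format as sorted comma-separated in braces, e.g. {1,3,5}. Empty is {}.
Constraint 1 (W != X) on D(W)={2,3,4,5,7} D(X)={3,4,5,6}: no change
Constraint 2 (V < W) on D(V)={2,4,5,7} D(W)={2,3,4,5,7}: V {2,4,5,7}->{2,4,5}; W {2,3,4,5,7}->{3,4,5,7}
Constraint 3 (V < X) on D(V)={2,4,5} D(X)={3,4,5,6}: no change
So after constraint 3: D(W) = {3,4,5,7}

Answer: {3,4,5,7}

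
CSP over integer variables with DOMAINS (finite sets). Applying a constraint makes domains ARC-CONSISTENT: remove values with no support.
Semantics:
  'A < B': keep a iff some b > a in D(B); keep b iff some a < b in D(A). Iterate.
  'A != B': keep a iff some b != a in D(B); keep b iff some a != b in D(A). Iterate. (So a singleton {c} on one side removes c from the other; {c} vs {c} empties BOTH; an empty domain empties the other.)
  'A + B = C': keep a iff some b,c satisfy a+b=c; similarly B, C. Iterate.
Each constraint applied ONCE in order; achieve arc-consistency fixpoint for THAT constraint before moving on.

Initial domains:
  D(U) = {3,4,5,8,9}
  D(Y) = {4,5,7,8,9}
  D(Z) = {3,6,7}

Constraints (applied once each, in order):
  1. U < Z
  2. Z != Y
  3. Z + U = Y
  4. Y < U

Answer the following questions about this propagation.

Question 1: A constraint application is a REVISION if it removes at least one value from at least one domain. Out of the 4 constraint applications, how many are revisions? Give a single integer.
Answer: 3

Derivation:
Constraint 1 (U < Z) on D(U)={3,4,5,8,9} D(Z)={3,6,7}: U {3,4,5,8,9}->{3,4,5}; Z {3,6,7}->{6,7} => REVISION
Constraint 2 (Z != Y) on D(Z)={6,7} D(Y)={4,5,7,8,9}: no change => not a revision
Constraint 3 (Z + U = Y) on D(Z)={6,7} D(U)={3,4,5} D(Y)={4,5,7,8,9}: Z {6,7}->{6}; U {3,4,5}->{3}; Y {4,5,7,8,9}->{9} => REVISION
Constraint 4 (Y < U) on D(Y)={9} D(U)={3}: Y {9}->{}; U {3}->{} => REVISION
Total revisions = 3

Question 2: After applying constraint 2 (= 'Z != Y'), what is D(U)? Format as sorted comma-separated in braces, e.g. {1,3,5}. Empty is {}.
Constraint 1 (U < Z) on D(U)={3,4,5,8,9} D(Z)={3,6,7}: U {3,4,5,8,9}->{3,4,5}; Z {3,6,7}->{6,7}
Constraint 2 (Z != Y) on D(Z)={6,7} D(Y)={4,5,7,8,9}: no change
So after constraint 2: D(U) = {3,4,5}

Answer: {3,4,5}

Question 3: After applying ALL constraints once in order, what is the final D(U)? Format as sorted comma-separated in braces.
Constraint 1 (U < Z) on D(U)={3,4,5,8,9} D(Z)={3,6,7}: U {3,4,5,8,9}->{3,4,5}; Z {3,6,7}->{6,7}
Constraint 2 (Z != Y) on D(Z)={6,7} D(Y)={4,5,7,8,9}: no change
Constraint 3 (Z + U = Y) on D(Z)={6,7} D(U)={3,4,5} D(Y)={4,5,7,8,9}: Z {6,7}->{6}; U {3,4,5}->{3}; Y {4,5,7,8,9}->{9}
Constraint 4 (Y < U) on D(Y)={9} D(U)={3}: Y {9}->{}; U {3}->{}
So after all 4 constraints: D(U) = {}

Answer: {}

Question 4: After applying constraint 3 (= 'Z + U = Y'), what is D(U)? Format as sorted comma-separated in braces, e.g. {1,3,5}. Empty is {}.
Constraint 1 (U < Z) on D(U)={3,4,5,8,9} D(Z)={3,6,7}: U {3,4,5,8,9}->{3,4,5}; Z {3,6,7}->{6,7}
Constraint 2 (Z != Y) on D(Z)={6,7} D(Y)={4,5,7,8,9}: no change
Constraint 3 (Z + U = Y) on D(Z)={6,7} D(U)={3,4,5} D(Y)={4,5,7,8,9}: Z {6,7}->{6}; U {3,4,5}->{3}; Y {4,5,7,8,9}->{9}
So after constraint 3: D(U) = {3}

Answer: {3}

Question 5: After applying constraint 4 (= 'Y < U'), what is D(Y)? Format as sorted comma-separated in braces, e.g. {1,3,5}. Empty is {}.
Answer: {}

Derivation:
Constraint 1 (U < Z) on D(U)={3,4,5,8,9} D(Z)={3,6,7}: U {3,4,5,8,9}->{3,4,5}; Z {3,6,7}->{6,7}
Constraint 2 (Z != Y) on D(Z)={6,7} D(Y)={4,5,7,8,9}: no change
Constraint 3 (Z + U = Y) on D(Z)={6,7} D(U)={3,4,5} D(Y)={4,5,7,8,9}: Z {6,7}->{6}; U {3,4,5}->{3}; Y {4,5,7,8,9}->{9}
Constraint 4 (Y < U) on D(Y)={9} D(U)={3}: Y {9}->{}; U {3}->{}
So after constraint 4: D(Y) = {}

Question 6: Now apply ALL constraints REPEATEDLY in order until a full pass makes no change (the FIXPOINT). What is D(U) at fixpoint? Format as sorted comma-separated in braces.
pass 0 (initial): D(U)={3,4,5,8,9}
pass 1: U {3,4,5,8,9}->{}; Y {4,5,7,8,9}->{}; Z {3,6,7}->{6}
pass 2: Z {6}->{}
pass 3: no change
Fixpoint after 3 passes: D(U) = {}

Answer: {}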